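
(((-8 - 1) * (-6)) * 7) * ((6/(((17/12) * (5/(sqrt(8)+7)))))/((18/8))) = 1398.64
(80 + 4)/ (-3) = -28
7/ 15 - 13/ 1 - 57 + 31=-578/ 15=-38.53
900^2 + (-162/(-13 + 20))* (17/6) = 5669541/7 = 809934.43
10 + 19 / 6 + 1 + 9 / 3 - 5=73 / 6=12.17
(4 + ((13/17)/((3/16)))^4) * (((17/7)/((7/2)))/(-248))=-474708625/604490607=-0.79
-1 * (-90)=90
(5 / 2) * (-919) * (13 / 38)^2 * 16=-1553110 / 361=-4302.24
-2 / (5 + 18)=-2 / 23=-0.09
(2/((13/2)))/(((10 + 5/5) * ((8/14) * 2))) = 7/286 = 0.02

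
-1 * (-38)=38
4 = 4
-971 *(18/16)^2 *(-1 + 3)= -78651/32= -2457.84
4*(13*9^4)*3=1023516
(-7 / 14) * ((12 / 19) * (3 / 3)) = -6 / 19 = -0.32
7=7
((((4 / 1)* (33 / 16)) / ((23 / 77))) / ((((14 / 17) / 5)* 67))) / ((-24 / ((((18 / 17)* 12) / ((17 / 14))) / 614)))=-0.00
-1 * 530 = -530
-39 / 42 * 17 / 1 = -221 / 14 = -15.79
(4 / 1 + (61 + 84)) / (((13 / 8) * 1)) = 1192 / 13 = 91.69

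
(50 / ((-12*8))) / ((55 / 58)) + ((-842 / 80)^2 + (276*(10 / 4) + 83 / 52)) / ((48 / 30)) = 550144789 / 1098240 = 500.93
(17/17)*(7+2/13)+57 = 834/13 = 64.15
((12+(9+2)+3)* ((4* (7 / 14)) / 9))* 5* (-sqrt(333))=-260* sqrt(37) / 3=-527.17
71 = 71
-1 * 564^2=-318096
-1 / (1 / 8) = -8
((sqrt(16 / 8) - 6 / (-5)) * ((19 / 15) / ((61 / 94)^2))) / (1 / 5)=335768 / 18605 + 167884 * sqrt(2) / 11163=39.32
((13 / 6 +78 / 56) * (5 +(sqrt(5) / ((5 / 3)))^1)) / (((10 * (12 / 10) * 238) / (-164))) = -61295 / 59976 - 12259 * sqrt(5) / 99960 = -1.30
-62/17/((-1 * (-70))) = -31/595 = -0.05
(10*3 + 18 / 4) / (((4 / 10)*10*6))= 23 / 16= 1.44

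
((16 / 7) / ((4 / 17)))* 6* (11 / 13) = 4488 / 91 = 49.32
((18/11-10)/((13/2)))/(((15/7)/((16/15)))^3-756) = 258506752/150255096849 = 0.00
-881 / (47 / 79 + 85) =-69599 / 6762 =-10.29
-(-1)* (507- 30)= 477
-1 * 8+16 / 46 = -176 / 23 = -7.65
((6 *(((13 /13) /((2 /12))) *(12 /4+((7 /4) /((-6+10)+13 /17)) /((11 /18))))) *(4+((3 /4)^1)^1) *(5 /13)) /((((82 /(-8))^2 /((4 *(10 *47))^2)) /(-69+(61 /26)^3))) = -5755956327112000 /12881011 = -446855943.77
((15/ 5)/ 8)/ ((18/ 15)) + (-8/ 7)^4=77541/ 38416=2.02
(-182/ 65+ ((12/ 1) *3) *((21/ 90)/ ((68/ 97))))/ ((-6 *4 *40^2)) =-1561/ 6528000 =-0.00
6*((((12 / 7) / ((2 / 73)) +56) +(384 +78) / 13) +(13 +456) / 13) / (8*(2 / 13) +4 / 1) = 51921 / 238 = 218.16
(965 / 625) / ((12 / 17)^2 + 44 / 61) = 3402397 / 2687500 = 1.27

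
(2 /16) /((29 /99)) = 99 /232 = 0.43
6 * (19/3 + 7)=80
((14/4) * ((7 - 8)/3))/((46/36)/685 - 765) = 14385/9432427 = 0.00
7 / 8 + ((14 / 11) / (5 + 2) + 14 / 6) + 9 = 12.39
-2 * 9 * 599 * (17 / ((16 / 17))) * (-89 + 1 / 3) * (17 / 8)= 1174211913 / 32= 36694122.28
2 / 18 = 0.11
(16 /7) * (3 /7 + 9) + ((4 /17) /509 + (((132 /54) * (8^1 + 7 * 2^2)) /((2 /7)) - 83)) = 104537089 /423997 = 246.55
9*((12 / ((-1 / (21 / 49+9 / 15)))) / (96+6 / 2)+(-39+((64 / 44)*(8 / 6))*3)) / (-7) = 115407 / 2695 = 42.82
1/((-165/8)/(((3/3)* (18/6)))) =-0.15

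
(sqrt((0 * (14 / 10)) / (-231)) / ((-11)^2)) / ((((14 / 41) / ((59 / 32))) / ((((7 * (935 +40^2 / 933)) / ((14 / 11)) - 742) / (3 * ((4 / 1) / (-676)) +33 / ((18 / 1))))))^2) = 0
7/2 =3.50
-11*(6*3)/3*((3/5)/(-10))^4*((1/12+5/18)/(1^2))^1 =-3861/12500000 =-0.00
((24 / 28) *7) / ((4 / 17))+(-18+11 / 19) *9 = -4989 / 38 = -131.29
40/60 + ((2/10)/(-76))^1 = 757/1140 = 0.66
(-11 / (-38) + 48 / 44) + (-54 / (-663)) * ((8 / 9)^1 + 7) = 186873 / 92378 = 2.02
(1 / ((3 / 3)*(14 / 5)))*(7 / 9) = 5 / 18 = 0.28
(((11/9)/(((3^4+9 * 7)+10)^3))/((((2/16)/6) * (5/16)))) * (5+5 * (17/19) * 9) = 0.00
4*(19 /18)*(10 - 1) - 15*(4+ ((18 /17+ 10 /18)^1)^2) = -476711 /7803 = -61.09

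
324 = 324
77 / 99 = 7 / 9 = 0.78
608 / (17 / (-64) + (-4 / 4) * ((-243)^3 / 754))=14669824 / 459158615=0.03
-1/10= -0.10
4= 4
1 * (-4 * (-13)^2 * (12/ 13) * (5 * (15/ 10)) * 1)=-4680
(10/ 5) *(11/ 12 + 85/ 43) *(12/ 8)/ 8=1493/ 1376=1.09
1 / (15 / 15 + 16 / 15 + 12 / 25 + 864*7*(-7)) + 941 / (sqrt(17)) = -75 / 3175009 + 941*sqrt(17) / 17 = 228.23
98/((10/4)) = 39.20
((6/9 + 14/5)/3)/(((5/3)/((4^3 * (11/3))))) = 36608/225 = 162.70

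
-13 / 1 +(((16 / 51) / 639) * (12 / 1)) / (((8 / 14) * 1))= -141107 / 10863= -12.99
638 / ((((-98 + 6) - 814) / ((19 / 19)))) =-319 / 453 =-0.70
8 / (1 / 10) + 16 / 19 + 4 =1612 / 19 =84.84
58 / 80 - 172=-6851 / 40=-171.28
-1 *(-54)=54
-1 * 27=-27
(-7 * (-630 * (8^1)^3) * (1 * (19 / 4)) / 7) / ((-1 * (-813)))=510720 / 271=1884.58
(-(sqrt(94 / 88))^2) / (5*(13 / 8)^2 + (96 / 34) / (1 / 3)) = -12784 / 259391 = -0.05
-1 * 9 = -9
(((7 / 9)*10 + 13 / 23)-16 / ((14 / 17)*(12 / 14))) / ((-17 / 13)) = 38545 / 3519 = 10.95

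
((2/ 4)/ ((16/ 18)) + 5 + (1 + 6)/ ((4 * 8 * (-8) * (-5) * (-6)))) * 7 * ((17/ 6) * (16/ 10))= 5082847/ 28800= 176.49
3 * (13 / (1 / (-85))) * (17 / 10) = -11271 / 2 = -5635.50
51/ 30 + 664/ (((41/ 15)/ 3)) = 299497/ 410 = 730.48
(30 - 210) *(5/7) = -900/7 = -128.57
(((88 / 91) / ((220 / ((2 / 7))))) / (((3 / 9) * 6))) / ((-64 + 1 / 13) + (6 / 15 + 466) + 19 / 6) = 12 / 7751849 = 0.00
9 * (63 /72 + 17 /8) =27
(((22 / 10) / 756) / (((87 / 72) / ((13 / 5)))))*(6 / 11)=0.00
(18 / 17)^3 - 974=-4779430 / 4913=-972.81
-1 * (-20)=20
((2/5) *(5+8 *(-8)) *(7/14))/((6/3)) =-59/10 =-5.90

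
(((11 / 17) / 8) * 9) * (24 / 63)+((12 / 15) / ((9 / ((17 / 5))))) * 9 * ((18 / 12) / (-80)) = 26931 / 119000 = 0.23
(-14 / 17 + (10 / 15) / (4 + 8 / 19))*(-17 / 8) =1441 / 1008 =1.43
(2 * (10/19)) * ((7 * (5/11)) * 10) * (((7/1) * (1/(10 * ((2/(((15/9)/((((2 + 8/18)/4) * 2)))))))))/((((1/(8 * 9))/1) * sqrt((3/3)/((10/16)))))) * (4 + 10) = 9261000 * sqrt(10)/2299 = 12738.52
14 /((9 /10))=140 /9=15.56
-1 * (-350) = 350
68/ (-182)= -34/ 91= -0.37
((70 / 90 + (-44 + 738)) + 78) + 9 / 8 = 55721 / 72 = 773.90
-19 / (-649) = 19 / 649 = 0.03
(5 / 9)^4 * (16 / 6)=5000 / 19683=0.25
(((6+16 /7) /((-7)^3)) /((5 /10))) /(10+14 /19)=-551 /122451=-0.00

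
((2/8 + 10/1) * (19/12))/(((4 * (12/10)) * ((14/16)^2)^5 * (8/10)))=40842035200/2542277241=16.07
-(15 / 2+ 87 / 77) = -1329 / 154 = -8.63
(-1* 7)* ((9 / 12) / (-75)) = 7 / 100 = 0.07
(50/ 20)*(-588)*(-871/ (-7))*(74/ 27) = -4511780/ 9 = -501308.89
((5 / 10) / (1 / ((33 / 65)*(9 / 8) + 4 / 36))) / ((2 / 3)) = 3193 / 6240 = 0.51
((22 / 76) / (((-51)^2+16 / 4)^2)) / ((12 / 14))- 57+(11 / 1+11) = -54152479423 / 1547213700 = -35.00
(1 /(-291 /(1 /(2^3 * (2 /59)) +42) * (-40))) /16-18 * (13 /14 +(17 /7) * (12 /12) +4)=-2762306563 /20858880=-132.43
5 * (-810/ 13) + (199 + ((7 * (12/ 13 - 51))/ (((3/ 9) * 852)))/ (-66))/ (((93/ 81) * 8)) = -5839033635/ 20143552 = -289.87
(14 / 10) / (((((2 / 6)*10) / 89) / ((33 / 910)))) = 8811 / 6500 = 1.36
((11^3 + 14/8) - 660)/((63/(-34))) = -363.07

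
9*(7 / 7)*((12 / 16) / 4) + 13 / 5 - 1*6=-137 / 80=-1.71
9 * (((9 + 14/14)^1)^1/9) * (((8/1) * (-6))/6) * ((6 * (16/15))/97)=-512/97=-5.28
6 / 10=3 / 5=0.60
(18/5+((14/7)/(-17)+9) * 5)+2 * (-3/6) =3996/85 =47.01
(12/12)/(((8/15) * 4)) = 15/32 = 0.47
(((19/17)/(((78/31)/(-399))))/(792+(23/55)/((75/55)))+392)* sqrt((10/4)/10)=1469998771/7504276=195.89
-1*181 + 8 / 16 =-361 / 2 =-180.50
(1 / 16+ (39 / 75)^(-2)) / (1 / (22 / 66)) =10169 / 8112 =1.25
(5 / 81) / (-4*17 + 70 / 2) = -5 / 2673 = -0.00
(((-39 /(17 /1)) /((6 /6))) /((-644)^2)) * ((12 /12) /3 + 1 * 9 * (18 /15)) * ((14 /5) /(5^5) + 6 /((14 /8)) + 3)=-1526697133 /3855748750000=-0.00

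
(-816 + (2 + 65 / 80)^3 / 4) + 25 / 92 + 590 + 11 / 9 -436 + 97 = -1892261093 / 3391488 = -557.94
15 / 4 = 3.75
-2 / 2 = -1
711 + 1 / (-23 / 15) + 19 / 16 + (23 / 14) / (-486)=445396229 / 625968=711.53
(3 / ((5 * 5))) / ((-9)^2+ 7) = 3 / 2200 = 0.00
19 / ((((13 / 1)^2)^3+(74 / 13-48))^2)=3211 / 3937307362633089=0.00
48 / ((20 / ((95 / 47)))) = 228 / 47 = 4.85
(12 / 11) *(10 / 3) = 40 / 11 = 3.64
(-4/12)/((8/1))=-1/24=-0.04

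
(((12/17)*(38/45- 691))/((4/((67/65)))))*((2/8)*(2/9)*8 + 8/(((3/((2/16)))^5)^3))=-4489387293432978220413247/80461629471119848243200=-55.80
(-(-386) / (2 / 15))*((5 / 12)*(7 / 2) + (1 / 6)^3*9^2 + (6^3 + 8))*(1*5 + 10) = 19613625 / 2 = 9806812.50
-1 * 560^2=-313600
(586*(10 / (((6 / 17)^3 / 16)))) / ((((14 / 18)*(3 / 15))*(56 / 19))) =683766775 / 147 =4651474.66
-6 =-6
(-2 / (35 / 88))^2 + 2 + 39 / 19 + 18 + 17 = 1497494 / 23275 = 64.34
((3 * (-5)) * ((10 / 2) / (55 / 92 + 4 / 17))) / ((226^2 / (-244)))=7155300 / 16638007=0.43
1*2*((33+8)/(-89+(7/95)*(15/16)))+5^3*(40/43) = 134103096/1162505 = 115.36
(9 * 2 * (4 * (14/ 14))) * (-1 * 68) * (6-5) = -4896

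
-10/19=-0.53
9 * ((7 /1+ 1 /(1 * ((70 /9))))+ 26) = 20871 /70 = 298.16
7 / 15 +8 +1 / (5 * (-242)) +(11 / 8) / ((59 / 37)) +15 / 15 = 8847901 / 856680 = 10.33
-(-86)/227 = 86/227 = 0.38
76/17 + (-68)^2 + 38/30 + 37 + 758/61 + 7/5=4680.56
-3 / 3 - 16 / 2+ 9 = 0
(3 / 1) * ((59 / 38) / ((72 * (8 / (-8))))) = -59 / 912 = -0.06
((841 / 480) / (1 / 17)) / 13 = 14297 / 6240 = 2.29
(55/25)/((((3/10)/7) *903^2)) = 22/349461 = 0.00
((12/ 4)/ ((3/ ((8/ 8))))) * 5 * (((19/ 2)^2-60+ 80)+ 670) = 15605/ 4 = 3901.25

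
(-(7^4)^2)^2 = 33232930569601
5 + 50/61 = 355/61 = 5.82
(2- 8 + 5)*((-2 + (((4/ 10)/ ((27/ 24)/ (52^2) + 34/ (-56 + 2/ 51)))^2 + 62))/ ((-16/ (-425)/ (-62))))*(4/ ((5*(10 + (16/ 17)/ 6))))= 7839.22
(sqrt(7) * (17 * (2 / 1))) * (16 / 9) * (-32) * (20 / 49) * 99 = -3829760 * sqrt(7) / 49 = -206787.60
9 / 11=0.82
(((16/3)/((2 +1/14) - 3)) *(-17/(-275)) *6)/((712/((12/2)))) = -0.02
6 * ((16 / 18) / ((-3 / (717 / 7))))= -3824 / 21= -182.10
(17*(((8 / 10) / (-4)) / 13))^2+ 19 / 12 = 83743 / 50700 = 1.65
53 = 53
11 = 11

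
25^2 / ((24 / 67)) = 1744.79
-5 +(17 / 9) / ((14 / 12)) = -71 / 21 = -3.38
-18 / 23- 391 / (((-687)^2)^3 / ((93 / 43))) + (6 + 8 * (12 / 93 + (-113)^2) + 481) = 110278441921688746399334992 / 1074427592742703340577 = 102639.25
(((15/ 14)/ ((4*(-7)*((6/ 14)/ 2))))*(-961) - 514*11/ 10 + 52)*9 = -430659/ 140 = -3076.14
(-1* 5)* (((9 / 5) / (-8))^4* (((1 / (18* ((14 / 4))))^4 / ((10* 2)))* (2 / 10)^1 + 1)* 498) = -392248729149 / 61465600000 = -6.38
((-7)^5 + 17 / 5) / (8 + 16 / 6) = -126027 / 80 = -1575.34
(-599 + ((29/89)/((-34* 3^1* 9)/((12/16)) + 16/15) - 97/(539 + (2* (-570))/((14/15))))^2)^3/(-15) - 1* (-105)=9671762037870857174081260342206229971804493509688540914300274054235/675082721656849399433244816296628808164913042661720866947072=14326780.60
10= 10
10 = 10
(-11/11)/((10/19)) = -1.90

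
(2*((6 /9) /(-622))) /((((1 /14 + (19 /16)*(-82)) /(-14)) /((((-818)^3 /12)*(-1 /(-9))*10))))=2145586253440 /137265759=15630.89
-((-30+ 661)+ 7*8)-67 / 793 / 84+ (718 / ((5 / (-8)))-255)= -696362183 / 333060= -2090.80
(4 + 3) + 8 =15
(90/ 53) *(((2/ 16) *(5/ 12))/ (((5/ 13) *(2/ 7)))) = 1365/ 1696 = 0.80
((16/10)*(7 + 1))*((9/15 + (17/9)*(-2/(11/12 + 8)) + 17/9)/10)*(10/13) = 636416/312975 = 2.03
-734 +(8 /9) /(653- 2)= -4300498 /5859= -734.00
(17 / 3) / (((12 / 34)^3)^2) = 2931.66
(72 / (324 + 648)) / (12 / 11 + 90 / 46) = 506 / 20817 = 0.02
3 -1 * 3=0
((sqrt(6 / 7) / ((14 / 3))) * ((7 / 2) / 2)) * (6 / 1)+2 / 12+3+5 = 9 * sqrt(42) / 28+49 / 6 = 10.25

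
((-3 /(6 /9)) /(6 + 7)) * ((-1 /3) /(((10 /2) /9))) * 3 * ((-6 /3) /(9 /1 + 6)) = -27 /325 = -0.08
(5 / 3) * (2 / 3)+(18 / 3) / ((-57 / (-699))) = 74.69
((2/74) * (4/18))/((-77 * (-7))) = 2/179487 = 0.00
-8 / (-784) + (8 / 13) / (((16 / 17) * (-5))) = -384 / 3185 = -0.12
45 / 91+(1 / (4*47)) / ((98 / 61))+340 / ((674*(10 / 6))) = 64611745 / 80715544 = 0.80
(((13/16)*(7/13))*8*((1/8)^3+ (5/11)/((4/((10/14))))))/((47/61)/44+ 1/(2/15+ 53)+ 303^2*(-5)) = -159317909/251383069680896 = -0.00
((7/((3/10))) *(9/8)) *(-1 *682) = -35805/2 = -17902.50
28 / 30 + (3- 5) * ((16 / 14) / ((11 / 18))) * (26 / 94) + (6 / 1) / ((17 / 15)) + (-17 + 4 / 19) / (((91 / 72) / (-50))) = 152583000244 / 227942715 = 669.39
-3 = -3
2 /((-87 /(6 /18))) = -2 /261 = -0.01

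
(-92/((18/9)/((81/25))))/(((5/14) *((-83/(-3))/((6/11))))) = -938952/114125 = -8.23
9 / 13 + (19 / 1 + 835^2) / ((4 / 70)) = 158623019 / 13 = 12201770.69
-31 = -31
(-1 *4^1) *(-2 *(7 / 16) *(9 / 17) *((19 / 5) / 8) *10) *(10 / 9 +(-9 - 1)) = -1330 / 17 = -78.24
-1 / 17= -0.06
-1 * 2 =-2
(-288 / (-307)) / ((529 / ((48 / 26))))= 6912 / 2111239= 0.00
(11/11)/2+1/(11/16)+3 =109/22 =4.95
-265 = -265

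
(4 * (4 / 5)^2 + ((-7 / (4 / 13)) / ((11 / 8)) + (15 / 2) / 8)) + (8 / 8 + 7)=-22211 / 4400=-5.05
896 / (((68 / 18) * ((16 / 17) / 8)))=2016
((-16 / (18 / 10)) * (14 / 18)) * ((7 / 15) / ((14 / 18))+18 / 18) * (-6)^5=86016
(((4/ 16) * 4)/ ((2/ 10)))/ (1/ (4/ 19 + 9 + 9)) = 1730/ 19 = 91.05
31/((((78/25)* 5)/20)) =1550/39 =39.74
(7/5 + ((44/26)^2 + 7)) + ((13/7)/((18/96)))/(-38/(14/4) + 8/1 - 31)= 6591538/600795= 10.97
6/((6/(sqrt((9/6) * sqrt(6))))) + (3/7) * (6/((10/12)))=6^(3/4)/2 + 108/35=5.00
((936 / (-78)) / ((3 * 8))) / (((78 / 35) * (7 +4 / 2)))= -35 / 1404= -0.02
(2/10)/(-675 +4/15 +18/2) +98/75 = 978403/748950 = 1.31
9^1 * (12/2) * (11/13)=594/13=45.69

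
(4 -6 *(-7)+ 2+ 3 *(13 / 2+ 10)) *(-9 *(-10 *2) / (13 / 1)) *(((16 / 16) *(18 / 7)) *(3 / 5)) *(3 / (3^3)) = 1620 / 7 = 231.43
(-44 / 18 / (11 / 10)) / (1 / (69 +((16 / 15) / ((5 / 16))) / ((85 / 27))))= -198572 / 1275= -155.74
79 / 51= 1.55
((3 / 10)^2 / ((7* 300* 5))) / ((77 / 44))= 3 / 612500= 0.00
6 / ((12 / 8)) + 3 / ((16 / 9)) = 91 / 16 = 5.69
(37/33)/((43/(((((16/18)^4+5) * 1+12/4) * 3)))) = 190328/282123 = 0.67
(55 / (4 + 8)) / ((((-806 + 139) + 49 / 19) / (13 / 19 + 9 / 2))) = -10835 / 302976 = -0.04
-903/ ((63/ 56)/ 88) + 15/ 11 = -2330899/ 33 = -70633.30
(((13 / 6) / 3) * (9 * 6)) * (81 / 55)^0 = 39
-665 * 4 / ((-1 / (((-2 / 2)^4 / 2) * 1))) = 1330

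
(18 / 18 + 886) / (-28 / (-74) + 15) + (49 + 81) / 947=31153563 / 538843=57.82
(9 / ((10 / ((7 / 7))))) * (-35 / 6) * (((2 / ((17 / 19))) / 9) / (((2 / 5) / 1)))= -665 / 204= -3.26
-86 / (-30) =2.87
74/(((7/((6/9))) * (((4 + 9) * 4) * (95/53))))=1961/25935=0.08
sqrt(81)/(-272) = -9/272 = -0.03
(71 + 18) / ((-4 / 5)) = -111.25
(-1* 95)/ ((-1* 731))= 95/ 731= 0.13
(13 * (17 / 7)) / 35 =221 / 245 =0.90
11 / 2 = 5.50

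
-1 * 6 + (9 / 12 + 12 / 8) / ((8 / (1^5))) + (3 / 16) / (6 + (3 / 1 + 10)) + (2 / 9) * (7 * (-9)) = -19.71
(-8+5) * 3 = -9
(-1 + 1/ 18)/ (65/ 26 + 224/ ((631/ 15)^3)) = -4271073047/ 11319389595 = -0.38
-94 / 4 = -47 / 2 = -23.50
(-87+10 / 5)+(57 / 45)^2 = -18764 / 225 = -83.40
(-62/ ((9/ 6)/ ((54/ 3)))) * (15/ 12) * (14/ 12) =-1085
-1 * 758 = -758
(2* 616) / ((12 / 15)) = 1540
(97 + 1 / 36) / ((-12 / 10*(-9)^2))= -17465 / 17496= -1.00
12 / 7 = 1.71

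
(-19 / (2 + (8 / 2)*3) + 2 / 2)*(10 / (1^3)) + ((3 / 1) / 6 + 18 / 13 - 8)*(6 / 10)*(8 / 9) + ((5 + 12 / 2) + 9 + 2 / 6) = 18428 / 1365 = 13.50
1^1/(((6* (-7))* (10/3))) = -1/140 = -0.01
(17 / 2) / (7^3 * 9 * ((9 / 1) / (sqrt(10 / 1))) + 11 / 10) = -935 / 7718950769 + 2361555 * sqrt(10) / 7718950769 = 0.00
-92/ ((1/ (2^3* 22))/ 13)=-210496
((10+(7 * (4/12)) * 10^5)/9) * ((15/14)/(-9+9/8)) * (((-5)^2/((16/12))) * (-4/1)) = 264561.60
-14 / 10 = -7 / 5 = -1.40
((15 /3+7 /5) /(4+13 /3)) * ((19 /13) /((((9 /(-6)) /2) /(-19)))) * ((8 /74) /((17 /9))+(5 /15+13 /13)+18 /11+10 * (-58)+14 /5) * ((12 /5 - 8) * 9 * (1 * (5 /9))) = 77099686350848 /168650625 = 457156.24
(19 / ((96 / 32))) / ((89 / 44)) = 836 / 267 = 3.13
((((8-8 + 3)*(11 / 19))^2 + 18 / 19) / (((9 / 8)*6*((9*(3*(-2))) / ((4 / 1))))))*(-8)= 3392 / 9747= 0.35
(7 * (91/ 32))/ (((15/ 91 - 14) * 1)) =-57967/ 40288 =-1.44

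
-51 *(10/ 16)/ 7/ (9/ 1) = -85/ 168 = -0.51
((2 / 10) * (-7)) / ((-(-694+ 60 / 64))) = -112 / 55445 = -0.00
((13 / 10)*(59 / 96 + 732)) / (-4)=-914303 / 3840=-238.10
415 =415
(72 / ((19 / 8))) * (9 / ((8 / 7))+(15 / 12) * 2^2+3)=9144 / 19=481.26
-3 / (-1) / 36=1 / 12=0.08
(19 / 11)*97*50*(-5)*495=-20733750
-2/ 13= -0.15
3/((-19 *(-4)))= 3/76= 0.04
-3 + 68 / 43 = -61 / 43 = -1.42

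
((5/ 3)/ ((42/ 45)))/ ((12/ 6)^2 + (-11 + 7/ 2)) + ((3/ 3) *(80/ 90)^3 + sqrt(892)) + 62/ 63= 42017/ 35721 + 2 *sqrt(223)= 31.04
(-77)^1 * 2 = -154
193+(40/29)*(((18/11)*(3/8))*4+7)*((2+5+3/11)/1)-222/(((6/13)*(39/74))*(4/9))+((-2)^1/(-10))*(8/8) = -61949927/35090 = -1765.46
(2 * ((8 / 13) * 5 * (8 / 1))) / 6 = 320 / 39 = 8.21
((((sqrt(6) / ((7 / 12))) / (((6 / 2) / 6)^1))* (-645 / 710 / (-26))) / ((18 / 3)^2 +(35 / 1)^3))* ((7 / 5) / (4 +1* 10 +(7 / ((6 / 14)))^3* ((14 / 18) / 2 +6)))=376164* sqrt(6) / 2680678748082335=0.00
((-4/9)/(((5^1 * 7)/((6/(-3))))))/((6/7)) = 4/135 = 0.03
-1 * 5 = -5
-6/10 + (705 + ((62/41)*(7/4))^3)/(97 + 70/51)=93429212247/13831066280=6.76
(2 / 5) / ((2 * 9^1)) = 1 / 45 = 0.02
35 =35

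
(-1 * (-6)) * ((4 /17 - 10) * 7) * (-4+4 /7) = 23904 /17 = 1406.12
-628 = -628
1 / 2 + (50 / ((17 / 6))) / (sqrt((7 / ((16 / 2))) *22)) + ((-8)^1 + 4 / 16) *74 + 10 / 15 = -1717 / 3 + 600 *sqrt(77) / 1309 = -568.31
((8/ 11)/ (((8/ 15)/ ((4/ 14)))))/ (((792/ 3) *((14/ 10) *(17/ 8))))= 50/ 100793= 0.00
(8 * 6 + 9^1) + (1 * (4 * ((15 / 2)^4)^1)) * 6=151989 / 2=75994.50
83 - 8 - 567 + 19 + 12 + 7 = -454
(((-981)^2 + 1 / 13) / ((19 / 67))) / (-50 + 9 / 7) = -5867515486 / 84227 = -69663.12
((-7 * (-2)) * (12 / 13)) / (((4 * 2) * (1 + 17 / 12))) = 252 / 377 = 0.67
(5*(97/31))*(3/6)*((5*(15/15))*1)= 2425/62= 39.11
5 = 5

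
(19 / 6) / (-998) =-19 / 5988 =-0.00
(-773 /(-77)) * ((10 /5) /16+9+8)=105901 /616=171.92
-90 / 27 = -10 / 3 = -3.33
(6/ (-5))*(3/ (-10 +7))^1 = 6/ 5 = 1.20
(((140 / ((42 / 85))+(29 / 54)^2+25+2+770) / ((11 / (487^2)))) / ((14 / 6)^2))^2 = 18313473989203.04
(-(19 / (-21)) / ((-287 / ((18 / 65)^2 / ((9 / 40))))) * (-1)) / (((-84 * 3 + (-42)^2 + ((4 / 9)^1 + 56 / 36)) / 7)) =0.00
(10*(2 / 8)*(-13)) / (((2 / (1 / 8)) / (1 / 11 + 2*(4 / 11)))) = -585 / 352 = -1.66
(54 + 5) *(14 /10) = 413 /5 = 82.60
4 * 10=40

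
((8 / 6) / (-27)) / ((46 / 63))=-14 / 207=-0.07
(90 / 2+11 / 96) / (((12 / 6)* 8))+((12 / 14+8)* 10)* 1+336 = 4595309 / 10752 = 427.39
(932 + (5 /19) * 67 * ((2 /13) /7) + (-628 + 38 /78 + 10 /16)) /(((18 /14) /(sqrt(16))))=975155 /1026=950.44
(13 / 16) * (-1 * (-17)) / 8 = 221 / 128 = 1.73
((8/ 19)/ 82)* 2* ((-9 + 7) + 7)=40/ 779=0.05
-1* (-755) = 755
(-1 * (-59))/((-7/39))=-2301/7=-328.71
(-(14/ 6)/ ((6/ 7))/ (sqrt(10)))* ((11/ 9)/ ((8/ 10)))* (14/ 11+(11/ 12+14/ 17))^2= -2239844929* sqrt(10)/ 593277696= -11.94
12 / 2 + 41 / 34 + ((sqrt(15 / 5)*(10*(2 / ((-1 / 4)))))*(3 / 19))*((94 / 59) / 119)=245 / 34 - 22560*sqrt(3) / 133399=6.91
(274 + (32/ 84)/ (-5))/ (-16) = -17.12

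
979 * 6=5874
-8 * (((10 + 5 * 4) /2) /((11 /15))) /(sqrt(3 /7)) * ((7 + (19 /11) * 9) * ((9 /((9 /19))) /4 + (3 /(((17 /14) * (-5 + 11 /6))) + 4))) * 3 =-1149145200 * sqrt(21) /39083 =-134740.04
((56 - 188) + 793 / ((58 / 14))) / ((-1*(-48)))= 1723 / 1392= 1.24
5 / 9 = 0.56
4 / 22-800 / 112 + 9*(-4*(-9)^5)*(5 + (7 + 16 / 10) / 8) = 9943787191 / 770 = 12914009.34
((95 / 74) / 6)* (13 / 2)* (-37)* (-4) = 1235 / 6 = 205.83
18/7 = 2.57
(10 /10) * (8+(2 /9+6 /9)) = 80 /9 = 8.89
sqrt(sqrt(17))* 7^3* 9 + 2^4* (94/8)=188 + 3087* 17^(1/4)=6456.29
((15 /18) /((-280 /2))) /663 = -1 /111384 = -0.00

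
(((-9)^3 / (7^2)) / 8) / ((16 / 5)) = -0.58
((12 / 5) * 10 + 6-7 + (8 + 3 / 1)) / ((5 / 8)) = 272 / 5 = 54.40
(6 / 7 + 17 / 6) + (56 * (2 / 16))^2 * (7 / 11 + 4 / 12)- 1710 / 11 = -48163 / 462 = -104.25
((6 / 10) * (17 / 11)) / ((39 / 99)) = 153 / 65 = 2.35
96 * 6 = 576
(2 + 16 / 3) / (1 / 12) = 88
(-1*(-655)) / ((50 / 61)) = 7991 / 10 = 799.10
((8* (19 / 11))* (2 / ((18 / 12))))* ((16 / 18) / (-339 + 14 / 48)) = -0.05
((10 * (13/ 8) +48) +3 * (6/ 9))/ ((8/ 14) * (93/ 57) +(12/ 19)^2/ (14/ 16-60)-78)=-316746815/ 368499256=-0.86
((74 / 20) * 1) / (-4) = -37 / 40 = -0.92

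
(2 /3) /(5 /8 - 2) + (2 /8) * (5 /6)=-73 /264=-0.28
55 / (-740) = -11 / 148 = -0.07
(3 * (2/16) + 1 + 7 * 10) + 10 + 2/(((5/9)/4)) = 3831/40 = 95.78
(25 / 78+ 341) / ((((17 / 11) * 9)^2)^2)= 389787343 / 42742539918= 0.01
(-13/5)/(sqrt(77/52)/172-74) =4472 * sqrt(1001)/42120515455 + 1479910016/42120515455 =0.04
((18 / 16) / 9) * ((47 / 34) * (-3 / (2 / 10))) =-705 / 272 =-2.59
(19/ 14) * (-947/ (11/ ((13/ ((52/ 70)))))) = -89965/ 44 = -2044.66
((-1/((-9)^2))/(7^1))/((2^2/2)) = -1/1134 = -0.00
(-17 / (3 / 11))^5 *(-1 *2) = 1882052590.18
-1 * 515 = -515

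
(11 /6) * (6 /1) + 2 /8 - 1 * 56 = -179 /4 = -44.75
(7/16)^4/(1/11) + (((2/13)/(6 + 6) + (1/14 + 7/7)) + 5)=116065499/17891328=6.49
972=972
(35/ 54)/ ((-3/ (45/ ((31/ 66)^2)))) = -42350/ 961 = -44.07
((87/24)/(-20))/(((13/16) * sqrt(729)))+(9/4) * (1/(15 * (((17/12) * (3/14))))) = 28991/59670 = 0.49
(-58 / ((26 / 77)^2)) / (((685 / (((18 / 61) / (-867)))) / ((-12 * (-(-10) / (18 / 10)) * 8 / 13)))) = -55021120 / 5306135081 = -0.01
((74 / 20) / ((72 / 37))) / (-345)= -1369 / 248400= -0.01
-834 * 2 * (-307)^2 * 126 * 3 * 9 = -534819343464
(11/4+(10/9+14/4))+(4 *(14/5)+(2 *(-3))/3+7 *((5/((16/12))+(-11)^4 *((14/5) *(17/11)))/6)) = 26616889/360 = 73935.80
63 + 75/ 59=3792/ 59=64.27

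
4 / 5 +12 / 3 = 24 / 5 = 4.80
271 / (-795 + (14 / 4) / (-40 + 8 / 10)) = -15176 / 44525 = -0.34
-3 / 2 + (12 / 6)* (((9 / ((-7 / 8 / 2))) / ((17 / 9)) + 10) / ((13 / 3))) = -5913 / 3094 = -1.91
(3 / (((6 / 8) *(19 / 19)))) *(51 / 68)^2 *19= 171 / 4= 42.75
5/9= 0.56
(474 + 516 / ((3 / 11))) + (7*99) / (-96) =75481 / 32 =2358.78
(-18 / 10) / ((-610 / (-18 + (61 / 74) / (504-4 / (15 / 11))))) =-90093573 / 1696361200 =-0.05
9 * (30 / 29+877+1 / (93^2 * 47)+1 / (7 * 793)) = 7902.31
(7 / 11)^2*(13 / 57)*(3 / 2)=637 / 4598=0.14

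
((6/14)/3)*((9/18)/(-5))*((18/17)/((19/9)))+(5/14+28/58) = 546017/655690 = 0.83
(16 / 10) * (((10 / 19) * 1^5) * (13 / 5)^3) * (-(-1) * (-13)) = -456976 / 2375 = -192.41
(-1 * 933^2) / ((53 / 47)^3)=-90376779447 / 148877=-607056.69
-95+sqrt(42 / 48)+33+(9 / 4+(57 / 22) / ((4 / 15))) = -4403 / 88+sqrt(14) / 4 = -49.10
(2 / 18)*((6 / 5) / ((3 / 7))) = 14 / 45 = 0.31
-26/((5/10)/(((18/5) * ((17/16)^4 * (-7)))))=68403699/40960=1670.01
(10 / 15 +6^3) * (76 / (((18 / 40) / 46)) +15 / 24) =181806625 / 108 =1683394.68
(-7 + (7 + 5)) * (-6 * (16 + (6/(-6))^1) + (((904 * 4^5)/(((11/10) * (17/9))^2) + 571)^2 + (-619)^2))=282611848517234307160/1222830961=231112768265.31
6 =6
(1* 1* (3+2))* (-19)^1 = -95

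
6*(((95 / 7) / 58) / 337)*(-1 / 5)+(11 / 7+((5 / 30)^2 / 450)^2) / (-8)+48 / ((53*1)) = 5392616329054217 / 7612403924160000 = 0.71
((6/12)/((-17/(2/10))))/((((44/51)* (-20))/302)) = 453/4400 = 0.10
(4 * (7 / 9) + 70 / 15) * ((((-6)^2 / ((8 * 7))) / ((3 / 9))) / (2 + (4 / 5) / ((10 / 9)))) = 375 / 68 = 5.51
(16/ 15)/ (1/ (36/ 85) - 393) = -192/ 70315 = -0.00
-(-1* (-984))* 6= -5904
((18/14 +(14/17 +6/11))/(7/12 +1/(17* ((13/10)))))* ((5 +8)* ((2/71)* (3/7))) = 42283800/63794423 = 0.66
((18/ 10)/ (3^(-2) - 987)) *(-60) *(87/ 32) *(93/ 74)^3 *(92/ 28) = 391112960751/ 201555175808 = 1.94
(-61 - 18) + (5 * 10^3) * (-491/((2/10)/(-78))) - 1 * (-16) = 957449937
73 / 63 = 1.16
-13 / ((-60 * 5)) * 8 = 26 / 75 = 0.35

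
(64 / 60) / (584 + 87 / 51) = 272 / 149355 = 0.00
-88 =-88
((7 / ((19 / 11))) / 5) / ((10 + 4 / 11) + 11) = 847 / 22325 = 0.04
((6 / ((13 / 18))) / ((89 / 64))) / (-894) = -0.01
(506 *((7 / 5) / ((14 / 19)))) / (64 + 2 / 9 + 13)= 43263 / 3475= 12.45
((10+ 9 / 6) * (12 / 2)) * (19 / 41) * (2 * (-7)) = -18354 / 41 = -447.66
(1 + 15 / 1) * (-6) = -96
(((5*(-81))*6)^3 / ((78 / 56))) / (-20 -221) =133923132000 / 3133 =42745972.55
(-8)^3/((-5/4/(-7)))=-14336/5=-2867.20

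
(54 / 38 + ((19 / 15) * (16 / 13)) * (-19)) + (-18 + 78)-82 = -185989 / 3705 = -50.20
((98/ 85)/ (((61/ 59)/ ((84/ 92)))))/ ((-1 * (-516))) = 20237/ 10255930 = 0.00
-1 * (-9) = 9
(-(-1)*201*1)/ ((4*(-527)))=-201/ 2108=-0.10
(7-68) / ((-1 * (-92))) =-61 / 92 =-0.66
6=6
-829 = -829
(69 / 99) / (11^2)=0.01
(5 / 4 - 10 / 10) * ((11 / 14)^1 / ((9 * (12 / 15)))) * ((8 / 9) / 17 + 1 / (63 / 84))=2915 / 77112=0.04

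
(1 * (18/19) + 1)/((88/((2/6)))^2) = 37/1324224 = 0.00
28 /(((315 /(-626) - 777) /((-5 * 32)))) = 400640 /69531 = 5.76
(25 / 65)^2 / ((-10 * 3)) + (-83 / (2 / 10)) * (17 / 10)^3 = -206744453 / 101400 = -2038.90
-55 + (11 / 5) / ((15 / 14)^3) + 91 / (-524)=-472056709 / 8842500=-53.38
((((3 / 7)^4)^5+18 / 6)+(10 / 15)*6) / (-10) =-279272933785034204 / 398961331488060005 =-0.70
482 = 482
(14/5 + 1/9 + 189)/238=254/315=0.81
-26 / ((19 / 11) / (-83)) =1249.37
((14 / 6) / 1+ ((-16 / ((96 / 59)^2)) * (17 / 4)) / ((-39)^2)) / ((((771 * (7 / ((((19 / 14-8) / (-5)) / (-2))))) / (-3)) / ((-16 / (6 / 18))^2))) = 251649289 / 127693020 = 1.97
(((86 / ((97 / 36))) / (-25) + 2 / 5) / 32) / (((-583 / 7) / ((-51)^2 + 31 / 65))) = 157280417 / 183790750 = 0.86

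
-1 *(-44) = 44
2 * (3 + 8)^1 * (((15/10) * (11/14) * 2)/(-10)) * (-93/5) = 33759/350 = 96.45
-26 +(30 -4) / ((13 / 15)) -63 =-59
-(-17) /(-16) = -1.06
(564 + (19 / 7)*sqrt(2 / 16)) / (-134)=-4.22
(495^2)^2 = 60037250625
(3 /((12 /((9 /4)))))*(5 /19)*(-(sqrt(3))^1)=-45*sqrt(3) /304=-0.26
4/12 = 1/3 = 0.33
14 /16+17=143 /8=17.88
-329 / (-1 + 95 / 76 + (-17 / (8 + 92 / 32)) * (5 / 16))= 114492 / 83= 1379.42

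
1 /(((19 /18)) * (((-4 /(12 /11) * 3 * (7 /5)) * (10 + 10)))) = -9 /2926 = -0.00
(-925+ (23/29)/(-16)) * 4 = -429223/116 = -3700.20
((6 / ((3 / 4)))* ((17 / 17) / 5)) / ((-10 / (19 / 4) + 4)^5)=2476099 / 37791360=0.07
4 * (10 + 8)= 72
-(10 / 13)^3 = -1000 / 2197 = -0.46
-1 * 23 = -23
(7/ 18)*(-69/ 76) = -161/ 456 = -0.35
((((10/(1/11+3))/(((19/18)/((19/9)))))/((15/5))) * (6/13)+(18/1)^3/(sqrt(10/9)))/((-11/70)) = -122472 * sqrt(10)/11 - 1400/221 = -35214.56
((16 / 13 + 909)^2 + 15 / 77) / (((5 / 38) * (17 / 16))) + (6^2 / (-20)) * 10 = 6555152754814 / 1106105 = 5926338.60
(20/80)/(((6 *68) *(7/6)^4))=27/81634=0.00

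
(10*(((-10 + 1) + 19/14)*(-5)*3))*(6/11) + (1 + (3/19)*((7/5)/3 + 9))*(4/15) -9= 616.99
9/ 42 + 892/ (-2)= -6241/ 14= -445.79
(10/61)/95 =2/1159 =0.00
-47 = -47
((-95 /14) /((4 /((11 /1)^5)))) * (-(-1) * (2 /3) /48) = -15299845 /4032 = -3794.60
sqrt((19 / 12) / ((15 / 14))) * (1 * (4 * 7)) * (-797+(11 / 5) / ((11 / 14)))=-55594 * sqrt(1330) / 75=-27032.89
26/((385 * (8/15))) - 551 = -169669/308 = -550.87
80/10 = 8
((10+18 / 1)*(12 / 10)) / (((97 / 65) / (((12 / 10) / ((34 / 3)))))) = 19656 / 8245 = 2.38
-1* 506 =-506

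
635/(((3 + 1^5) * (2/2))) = 158.75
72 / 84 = 6 / 7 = 0.86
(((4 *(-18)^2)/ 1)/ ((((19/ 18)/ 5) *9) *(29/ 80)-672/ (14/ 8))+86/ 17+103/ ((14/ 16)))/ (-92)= -311197335/ 239799518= -1.30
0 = 0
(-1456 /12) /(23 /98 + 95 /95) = -35672 /363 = -98.27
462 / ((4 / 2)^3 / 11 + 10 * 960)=0.05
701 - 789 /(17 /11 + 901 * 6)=41688904 /59483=700.85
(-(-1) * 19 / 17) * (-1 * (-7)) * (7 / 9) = 931 / 153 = 6.08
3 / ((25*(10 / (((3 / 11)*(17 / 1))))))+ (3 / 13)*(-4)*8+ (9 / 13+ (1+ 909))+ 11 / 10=16167282 / 17875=904.46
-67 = -67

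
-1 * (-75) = 75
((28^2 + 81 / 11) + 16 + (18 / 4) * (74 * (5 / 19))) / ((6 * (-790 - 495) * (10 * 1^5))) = -93527 / 8056950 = -0.01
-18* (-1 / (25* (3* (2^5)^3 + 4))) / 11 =0.00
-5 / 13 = -0.38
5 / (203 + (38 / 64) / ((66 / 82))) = 5280 / 215147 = 0.02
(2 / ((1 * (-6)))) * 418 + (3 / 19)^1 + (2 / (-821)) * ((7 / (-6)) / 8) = -17367937 / 124792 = -139.18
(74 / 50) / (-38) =-37 / 950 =-0.04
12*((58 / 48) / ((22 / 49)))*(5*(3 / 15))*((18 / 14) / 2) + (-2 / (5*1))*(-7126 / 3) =1281581 / 1320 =970.89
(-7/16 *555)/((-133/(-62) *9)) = -5735/456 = -12.58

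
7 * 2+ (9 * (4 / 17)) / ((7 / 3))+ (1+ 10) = 3083 / 119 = 25.91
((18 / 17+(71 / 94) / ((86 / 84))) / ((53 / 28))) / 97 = 1728300 / 176629337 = 0.01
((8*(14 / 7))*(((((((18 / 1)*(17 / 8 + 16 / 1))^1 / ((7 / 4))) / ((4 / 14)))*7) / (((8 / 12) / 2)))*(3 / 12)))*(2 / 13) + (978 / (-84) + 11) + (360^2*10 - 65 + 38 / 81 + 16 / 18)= 19228993393 / 14742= 1304368.02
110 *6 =660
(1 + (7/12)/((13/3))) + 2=163/52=3.13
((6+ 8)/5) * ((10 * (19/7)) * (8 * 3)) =1824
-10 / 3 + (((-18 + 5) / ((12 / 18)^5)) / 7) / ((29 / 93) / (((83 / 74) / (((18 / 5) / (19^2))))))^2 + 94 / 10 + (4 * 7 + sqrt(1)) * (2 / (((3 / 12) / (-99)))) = -1857698.25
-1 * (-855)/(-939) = -285/313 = -0.91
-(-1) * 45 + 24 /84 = 317 /7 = 45.29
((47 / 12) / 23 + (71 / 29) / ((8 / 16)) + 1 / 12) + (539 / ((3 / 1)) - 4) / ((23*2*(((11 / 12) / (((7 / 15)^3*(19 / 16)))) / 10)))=201623761 / 19809900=10.18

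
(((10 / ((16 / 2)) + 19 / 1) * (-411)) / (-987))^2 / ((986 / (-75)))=-9235755675 / 1707610016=-5.41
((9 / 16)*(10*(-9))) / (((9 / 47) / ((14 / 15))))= -987 / 4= -246.75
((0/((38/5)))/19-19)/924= -19/924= -0.02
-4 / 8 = -1 / 2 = -0.50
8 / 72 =1 / 9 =0.11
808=808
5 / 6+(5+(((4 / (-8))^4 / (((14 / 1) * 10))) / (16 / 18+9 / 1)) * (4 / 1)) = 872227 / 149520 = 5.83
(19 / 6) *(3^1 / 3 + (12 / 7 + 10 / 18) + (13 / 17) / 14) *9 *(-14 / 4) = -135299 / 408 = -331.62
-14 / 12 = -7 / 6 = -1.17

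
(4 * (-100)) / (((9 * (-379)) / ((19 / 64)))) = 475 / 13644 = 0.03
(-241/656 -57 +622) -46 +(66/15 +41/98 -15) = 508.45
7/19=0.37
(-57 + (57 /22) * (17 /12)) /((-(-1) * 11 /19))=-89167 /968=-92.11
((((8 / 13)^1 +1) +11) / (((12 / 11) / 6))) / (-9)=-7.71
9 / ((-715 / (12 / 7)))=-108 / 5005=-0.02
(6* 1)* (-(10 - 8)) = -12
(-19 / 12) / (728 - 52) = -19 / 8112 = -0.00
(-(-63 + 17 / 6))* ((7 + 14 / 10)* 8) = 4043.20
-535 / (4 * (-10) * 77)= 107 / 616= 0.17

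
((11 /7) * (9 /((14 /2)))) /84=33 /1372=0.02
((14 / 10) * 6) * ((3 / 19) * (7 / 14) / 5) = 63 / 475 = 0.13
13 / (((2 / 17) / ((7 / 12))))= 1547 / 24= 64.46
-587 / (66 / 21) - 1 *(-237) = 1105 / 22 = 50.23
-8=-8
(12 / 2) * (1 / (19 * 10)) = 0.03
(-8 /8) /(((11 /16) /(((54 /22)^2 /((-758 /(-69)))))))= -402408 /504449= -0.80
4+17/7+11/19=932/133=7.01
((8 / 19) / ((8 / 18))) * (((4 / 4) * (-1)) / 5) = -18 / 95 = -0.19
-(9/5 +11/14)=-181/70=-2.59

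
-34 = -34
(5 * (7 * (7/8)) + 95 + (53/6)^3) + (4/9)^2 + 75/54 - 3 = 65890/81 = 813.46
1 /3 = 0.33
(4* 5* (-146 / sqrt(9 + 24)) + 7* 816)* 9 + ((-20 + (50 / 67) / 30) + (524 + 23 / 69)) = 3478128 / 67 - 8760* sqrt(33) / 11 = 47337.60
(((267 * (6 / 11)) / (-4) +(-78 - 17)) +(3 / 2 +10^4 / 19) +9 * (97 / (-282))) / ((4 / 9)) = 69542883 / 78584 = 884.95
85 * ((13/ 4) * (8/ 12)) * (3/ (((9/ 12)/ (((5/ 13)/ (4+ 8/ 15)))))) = 125/ 2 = 62.50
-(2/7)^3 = -8/343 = -0.02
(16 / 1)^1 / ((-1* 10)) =-8 / 5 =-1.60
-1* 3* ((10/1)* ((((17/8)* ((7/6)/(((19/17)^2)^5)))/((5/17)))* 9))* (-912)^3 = 567657165711.38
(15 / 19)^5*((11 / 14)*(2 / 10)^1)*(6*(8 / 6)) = 6682500 / 17332693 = 0.39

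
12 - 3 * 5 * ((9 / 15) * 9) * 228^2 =-4210692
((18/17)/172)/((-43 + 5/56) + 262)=252/8968639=0.00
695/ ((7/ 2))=198.57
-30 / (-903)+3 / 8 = 983 / 2408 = 0.41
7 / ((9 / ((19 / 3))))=133 / 27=4.93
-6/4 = -3/2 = -1.50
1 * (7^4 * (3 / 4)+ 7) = 7231 / 4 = 1807.75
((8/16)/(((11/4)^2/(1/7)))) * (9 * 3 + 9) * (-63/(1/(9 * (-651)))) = 15186528/121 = 125508.50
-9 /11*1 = -9 /11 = -0.82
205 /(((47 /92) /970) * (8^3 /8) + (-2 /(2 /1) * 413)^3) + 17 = 13358834712928 /785813941159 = 17.00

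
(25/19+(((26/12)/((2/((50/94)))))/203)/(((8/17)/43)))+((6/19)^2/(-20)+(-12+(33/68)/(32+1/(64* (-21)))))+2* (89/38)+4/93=-7348694199861689/1292093974963680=-5.69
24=24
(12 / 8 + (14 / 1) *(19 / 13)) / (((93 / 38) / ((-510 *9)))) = -16598970 / 403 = -41188.51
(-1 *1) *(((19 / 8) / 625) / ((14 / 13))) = -247 / 70000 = -0.00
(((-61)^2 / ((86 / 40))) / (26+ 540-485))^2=5538336400 / 12131289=456.53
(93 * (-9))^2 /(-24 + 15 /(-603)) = -140814369 /4829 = -29160.15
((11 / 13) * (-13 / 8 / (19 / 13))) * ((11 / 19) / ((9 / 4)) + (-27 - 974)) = 24471161 / 25992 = 941.49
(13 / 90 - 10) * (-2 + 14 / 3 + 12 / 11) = -54994 / 1485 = -37.03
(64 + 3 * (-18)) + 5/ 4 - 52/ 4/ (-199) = 9007/ 796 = 11.32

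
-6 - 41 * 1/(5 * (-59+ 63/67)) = -113953/19450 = -5.86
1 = 1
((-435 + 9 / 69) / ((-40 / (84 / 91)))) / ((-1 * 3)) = -5001 / 1495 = -3.35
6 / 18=1 / 3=0.33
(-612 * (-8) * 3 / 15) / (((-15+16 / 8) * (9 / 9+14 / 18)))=-2754 / 65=-42.37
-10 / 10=-1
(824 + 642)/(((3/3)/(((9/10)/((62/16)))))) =52776/155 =340.49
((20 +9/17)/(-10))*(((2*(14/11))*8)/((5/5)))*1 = -39088/935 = -41.81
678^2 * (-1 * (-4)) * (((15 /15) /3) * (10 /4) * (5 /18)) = 1276900 /3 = 425633.33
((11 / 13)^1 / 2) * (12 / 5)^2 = 792 / 325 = 2.44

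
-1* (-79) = 79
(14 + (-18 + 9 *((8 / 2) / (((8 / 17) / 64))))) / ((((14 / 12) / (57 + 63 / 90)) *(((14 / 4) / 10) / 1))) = 33872208 / 49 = 691269.55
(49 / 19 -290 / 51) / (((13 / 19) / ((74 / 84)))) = -111407 / 27846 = -4.00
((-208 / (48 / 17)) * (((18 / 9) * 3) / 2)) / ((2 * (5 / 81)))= -1790.10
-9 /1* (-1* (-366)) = -3294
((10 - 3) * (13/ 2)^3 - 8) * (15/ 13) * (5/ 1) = 1148625/ 104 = 11044.47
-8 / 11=-0.73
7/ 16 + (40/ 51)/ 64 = 367/ 816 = 0.45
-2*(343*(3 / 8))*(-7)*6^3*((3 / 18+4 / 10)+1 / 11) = 14067459 / 55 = 255771.98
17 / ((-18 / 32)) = -272 / 9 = -30.22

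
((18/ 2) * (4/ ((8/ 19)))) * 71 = 12141/ 2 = 6070.50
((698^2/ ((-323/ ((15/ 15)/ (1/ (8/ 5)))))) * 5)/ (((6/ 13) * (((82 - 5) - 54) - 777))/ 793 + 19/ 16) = -49453154816/ 3068177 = -16118.09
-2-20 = -22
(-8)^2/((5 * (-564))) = -16/705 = -0.02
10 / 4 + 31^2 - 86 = 1755 / 2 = 877.50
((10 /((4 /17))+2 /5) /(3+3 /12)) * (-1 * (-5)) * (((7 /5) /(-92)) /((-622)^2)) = -231 /88983320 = -0.00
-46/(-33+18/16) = 1.44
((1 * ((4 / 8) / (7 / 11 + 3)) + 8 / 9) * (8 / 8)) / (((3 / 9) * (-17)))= -739 / 4080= -0.18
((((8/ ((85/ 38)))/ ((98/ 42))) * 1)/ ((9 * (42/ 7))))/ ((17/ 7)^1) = 0.01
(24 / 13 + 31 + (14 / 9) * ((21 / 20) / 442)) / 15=435589 / 198900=2.19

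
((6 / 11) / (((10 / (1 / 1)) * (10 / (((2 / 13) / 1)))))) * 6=18 / 3575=0.01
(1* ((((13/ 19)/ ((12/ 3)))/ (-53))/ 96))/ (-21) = 13/ 8120448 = 0.00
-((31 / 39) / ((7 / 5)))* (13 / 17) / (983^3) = -155 / 339100765059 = -0.00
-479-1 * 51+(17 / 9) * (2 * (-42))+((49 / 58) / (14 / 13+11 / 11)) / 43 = -46372799 / 67338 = -688.66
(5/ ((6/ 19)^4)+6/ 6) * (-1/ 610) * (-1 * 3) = 652901/ 263520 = 2.48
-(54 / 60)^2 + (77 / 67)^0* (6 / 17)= -777 / 1700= -0.46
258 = 258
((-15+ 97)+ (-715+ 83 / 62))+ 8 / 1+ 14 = -37799 / 62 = -609.66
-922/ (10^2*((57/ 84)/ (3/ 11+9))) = -658308/ 5225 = -125.99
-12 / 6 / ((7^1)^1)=-2 / 7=-0.29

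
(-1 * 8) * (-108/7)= 864/7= 123.43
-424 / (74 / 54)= -11448 / 37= -309.41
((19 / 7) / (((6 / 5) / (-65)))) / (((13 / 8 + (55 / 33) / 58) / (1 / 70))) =-71630 / 56399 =-1.27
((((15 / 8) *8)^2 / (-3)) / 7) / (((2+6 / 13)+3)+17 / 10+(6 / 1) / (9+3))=-1625 / 1162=-1.40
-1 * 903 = -903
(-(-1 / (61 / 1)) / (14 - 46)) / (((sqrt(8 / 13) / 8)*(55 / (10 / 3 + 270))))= -41*sqrt(26) / 8052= -0.03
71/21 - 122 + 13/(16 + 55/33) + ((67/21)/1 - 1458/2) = -843.69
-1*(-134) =134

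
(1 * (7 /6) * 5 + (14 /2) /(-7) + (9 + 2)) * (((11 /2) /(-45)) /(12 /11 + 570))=-2299 /678456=-0.00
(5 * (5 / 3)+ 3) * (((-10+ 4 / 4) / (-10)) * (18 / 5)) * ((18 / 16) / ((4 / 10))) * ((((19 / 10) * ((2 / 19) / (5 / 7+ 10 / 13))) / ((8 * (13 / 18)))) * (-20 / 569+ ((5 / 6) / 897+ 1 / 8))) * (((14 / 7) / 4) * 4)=1190950929 / 2722096000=0.44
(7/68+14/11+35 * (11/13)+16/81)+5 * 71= 304179121/787644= 386.19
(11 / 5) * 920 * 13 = 26312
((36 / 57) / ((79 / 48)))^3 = 191102976 / 3381754501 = 0.06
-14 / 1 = -14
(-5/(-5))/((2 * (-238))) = -1/476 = -0.00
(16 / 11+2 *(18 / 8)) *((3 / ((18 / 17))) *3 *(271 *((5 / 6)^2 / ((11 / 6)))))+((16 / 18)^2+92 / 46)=407592743 / 78408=5198.36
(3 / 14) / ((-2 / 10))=-15 / 14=-1.07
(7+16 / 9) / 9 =79 / 81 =0.98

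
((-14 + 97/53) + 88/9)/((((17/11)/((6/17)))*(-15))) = 25102/689265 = 0.04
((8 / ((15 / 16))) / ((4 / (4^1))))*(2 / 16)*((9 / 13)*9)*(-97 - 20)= -3888 / 5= -777.60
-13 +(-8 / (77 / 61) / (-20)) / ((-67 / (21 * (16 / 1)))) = -53761 / 3685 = -14.59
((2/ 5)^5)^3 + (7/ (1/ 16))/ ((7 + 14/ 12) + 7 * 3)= 117187532768/ 30517578125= 3.84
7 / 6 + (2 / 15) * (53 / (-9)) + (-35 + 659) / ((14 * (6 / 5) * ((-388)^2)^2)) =2042547580007 / 5354250914880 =0.38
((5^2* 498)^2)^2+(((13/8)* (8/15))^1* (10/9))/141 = 91466125448793750026/3807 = 24025775006250000.01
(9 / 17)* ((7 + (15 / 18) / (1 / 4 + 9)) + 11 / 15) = 13026 / 3145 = 4.14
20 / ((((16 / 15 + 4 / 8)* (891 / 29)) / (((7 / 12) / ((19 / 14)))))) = 142100 / 795663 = 0.18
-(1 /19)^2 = -1 /361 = -0.00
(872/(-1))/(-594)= 436/297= 1.47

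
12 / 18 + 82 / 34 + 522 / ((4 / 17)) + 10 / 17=2222.17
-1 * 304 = -304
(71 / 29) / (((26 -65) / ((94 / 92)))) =-3337 / 52026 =-0.06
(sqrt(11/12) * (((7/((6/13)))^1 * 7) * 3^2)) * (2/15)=121.98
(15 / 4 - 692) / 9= -2753 / 36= -76.47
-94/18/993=-47/8937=-0.01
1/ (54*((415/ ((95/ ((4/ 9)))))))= 0.01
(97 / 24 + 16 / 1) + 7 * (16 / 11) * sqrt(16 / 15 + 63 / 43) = 112 * sqrt(1053285) / 7095 + 481 / 24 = 36.24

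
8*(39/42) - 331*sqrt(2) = 52/7 - 331*sqrt(2) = -460.68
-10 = -10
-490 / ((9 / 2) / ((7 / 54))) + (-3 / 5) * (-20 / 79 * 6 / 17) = -4588994 / 326349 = -14.06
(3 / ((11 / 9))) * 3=81 / 11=7.36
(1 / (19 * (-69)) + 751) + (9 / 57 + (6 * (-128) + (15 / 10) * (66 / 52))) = -1018423 / 68172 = -14.94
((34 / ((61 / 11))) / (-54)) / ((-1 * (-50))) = -187 / 82350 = -0.00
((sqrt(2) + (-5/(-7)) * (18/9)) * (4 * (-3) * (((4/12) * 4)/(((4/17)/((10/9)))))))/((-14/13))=4420 * sqrt(2)/63 + 44200/441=199.45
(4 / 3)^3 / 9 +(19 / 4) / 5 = 1.21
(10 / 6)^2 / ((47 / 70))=1750 / 423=4.14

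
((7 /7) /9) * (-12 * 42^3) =-98784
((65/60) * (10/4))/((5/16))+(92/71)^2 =156458/15123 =10.35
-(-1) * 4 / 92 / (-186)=-1 / 4278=-0.00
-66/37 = -1.78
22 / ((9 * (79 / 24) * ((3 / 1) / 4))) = 704 / 711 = 0.99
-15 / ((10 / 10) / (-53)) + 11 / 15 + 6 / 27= 35818 / 45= 795.96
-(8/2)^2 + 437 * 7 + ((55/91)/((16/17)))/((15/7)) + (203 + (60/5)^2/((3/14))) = 2445019/624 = 3918.30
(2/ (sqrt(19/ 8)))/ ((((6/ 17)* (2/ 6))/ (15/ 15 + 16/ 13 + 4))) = 2754* sqrt(38)/ 247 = 68.73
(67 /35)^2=4489 /1225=3.66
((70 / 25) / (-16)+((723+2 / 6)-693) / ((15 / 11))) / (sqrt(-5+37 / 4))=1589*sqrt(17) / 612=10.71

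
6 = 6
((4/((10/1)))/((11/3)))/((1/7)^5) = 100842/55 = 1833.49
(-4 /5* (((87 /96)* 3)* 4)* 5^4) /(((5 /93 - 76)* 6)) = 337125 /28252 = 11.93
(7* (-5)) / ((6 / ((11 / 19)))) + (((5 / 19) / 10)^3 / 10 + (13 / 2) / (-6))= -2447579 / 548720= -4.46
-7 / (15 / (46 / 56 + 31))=-297 / 20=-14.85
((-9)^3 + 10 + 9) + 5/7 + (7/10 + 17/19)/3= -942643/1330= -708.75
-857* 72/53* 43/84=-221106/371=-595.97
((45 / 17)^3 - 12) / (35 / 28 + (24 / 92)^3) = 1565600892 / 303127187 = 5.16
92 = 92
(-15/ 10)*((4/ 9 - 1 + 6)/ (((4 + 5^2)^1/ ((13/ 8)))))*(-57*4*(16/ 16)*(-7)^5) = -203415121/ 116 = -1753578.63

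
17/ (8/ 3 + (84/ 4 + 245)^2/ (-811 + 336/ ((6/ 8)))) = -6171/ 69788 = -0.09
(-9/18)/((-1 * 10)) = 1/20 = 0.05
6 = 6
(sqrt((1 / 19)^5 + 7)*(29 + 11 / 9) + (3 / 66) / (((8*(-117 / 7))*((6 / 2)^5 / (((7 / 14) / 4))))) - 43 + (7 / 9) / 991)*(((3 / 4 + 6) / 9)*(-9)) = 1705803397657 / 5877121536 - 204*sqrt(329321186) / 6859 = -249.49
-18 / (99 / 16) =-32 / 11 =-2.91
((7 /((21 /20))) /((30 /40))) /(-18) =-40 /81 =-0.49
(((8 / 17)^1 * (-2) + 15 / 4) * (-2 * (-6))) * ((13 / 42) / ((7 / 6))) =7449 / 833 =8.94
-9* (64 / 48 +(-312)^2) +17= -876091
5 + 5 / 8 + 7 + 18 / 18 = 109 / 8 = 13.62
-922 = -922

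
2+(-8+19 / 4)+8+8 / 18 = 259 / 36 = 7.19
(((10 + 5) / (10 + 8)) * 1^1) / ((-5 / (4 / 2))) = -1 / 3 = -0.33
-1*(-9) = 9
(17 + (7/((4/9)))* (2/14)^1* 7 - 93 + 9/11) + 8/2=-2439/44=-55.43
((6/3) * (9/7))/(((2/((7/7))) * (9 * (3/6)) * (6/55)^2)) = 3025/126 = 24.01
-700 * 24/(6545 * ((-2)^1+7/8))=1280/561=2.28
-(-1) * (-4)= -4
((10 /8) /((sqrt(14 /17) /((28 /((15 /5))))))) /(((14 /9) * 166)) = 15 * sqrt(238) /4648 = 0.05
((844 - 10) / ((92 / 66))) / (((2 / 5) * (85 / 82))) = 564201 / 391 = 1442.97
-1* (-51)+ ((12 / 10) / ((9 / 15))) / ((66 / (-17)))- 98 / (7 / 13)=-4340 / 33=-131.52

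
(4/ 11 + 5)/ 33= 59/ 363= 0.16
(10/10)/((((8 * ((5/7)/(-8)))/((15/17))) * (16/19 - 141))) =399/45271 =0.01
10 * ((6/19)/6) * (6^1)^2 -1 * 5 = 265/19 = 13.95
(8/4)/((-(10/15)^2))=-9/2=-4.50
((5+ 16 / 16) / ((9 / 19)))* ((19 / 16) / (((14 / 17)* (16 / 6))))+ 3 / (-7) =5753 / 896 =6.42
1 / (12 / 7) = 7 / 12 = 0.58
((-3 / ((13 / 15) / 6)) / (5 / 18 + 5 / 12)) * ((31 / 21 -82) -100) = 2456568 / 455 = 5399.05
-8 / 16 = -1 / 2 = -0.50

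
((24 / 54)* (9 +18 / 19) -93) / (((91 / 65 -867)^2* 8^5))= -42075 / 11662134345728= -0.00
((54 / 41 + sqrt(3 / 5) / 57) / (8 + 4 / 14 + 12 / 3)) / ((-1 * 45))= -21 / 8815 - 7 * sqrt(15) / 1102950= -0.00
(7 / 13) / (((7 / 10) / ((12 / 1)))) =120 / 13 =9.23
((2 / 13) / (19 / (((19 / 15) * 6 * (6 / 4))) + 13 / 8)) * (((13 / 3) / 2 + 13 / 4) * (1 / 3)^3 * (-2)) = -40 / 2133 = -0.02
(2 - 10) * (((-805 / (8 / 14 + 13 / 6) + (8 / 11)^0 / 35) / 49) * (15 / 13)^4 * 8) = 6667272000 / 9796423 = 680.58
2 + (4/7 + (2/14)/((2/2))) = 19/7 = 2.71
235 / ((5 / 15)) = 705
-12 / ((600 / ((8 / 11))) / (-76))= 304 / 275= 1.11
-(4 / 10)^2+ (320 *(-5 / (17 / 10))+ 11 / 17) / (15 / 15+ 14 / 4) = -800062 / 3825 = -209.17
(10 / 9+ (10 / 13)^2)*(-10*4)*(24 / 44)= -207200 / 5577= -37.15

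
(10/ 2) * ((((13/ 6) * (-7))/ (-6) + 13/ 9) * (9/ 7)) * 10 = 3575/ 14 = 255.36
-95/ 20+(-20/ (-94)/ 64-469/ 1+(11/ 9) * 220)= -204.86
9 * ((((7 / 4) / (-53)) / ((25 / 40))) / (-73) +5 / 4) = 871029 / 77380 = 11.26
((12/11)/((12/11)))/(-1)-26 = -27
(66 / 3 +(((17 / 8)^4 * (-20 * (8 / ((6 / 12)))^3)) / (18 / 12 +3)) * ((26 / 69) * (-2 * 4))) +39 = 694932601 / 621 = 1119054.11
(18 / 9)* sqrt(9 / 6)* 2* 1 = 4.90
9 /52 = 0.17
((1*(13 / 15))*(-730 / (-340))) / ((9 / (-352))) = -72.78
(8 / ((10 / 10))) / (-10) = -0.80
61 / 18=3.39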